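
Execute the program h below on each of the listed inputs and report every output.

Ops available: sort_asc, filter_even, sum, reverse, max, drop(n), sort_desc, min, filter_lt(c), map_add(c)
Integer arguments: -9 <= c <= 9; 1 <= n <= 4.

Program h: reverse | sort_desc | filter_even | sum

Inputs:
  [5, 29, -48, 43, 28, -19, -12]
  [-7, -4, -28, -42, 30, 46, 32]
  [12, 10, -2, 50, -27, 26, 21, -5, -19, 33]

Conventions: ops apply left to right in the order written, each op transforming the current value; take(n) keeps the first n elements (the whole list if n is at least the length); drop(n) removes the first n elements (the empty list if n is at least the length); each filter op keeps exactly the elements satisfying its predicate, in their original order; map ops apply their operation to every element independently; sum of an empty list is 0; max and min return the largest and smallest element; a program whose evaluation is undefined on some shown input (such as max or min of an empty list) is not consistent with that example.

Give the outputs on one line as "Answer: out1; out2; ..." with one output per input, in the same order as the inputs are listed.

-32; 34; 96

Execution, op by op:
  [5, 29, -48, 43, 28, -19, -12] -> [-12, -19, 28, 43, -48, 29, 5] -> [43, 29, 28, 5, -12, -19, -48] -> [28, -12, -48] -> -32
  [-7, -4, -28, -42, 30, 46, 32] -> [32, 46, 30, -42, -28, -4, -7] -> [46, 32, 30, -4, -7, -28, -42] -> [46, 32, 30, -4, -28, -42] -> 34
  [12, 10, -2, 50, -27, 26, 21, -5, -19, 33] -> [33, -19, -5, 21, 26, -27, 50, -2, 10, 12] -> [50, 33, 26, 21, 12, 10, -2, -5, -19, -27] -> [50, 26, 12, 10, -2] -> 96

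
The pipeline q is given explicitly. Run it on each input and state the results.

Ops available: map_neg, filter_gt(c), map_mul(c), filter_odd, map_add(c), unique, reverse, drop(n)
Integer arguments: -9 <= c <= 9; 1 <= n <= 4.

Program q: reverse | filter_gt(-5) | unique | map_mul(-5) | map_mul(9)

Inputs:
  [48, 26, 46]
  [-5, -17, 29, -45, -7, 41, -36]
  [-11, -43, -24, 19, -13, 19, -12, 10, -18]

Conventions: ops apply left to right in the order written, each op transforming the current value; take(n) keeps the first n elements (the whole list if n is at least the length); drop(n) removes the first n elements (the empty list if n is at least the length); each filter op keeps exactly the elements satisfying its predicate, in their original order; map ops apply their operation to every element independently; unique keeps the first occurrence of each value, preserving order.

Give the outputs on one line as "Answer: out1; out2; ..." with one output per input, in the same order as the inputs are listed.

[-2070, -1170, -2160]; [-1845, -1305]; [-450, -855]

Execution, op by op:
  [48, 26, 46] -> [46, 26, 48] -> [46, 26, 48] -> [46, 26, 48] -> [-230, -130, -240] -> [-2070, -1170, -2160]
  [-5, -17, 29, -45, -7, 41, -36] -> [-36, 41, -7, -45, 29, -17, -5] -> [41, 29] -> [41, 29] -> [-205, -145] -> [-1845, -1305]
  [-11, -43, -24, 19, -13, 19, -12, 10, -18] -> [-18, 10, -12, 19, -13, 19, -24, -43, -11] -> [10, 19, 19] -> [10, 19] -> [-50, -95] -> [-450, -855]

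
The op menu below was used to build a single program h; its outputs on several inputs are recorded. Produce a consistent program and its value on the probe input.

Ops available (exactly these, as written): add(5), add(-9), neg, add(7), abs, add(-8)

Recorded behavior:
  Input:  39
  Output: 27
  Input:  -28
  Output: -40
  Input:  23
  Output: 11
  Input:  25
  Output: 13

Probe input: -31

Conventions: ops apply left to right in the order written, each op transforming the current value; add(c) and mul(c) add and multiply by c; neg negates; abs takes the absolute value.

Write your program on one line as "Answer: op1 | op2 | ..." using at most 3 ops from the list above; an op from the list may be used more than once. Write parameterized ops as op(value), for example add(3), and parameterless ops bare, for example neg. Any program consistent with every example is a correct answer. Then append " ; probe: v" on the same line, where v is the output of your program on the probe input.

add(-8) | add(-9) | add(5) ; probe: -43

Check, running the answer program on each example:
  39 -> 31 -> 22 -> 27
  -28 -> -36 -> -45 -> -40
  23 -> 15 -> 6 -> 11
  25 -> 17 -> 8 -> 13
  probe: -31 -> -39 -> -48 -> -43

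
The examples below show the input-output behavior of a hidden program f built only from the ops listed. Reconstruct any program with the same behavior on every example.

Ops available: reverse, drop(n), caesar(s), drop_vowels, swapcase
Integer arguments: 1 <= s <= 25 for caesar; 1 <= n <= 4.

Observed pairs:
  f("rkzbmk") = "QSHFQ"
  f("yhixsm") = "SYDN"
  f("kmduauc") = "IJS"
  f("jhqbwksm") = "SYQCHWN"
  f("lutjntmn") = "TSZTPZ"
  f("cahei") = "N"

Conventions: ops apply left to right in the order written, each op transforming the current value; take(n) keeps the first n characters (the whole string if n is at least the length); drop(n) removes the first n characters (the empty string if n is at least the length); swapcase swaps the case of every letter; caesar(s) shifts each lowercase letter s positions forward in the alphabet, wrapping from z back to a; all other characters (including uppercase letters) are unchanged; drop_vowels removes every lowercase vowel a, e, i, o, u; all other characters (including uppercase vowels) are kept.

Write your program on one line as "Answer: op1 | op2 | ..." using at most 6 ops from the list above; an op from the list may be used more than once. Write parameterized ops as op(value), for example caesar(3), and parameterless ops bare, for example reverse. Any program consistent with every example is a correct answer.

drop_vowels | caesar(6) | drop(1) | swapcase | reverse

Check, running the answer program on each example:
  "rkzbmk" -> "rkzbmk" -> "xqfhsq" -> "qfhsq" -> "QFHSQ" -> "QSHFQ"
  "yhixsm" -> "yhxsm" -> "endys" -> "ndys" -> "NDYS" -> "SYDN"
  "kmduauc" -> "kmdc" -> "qsji" -> "sji" -> "SJI" -> "IJS"
  "jhqbwksm" -> "jhqbwksm" -> "pnwhcqys" -> "nwhcqys" -> "NWHCQYS" -> "SYQCHWN"
  "lutjntmn" -> "ltjntmn" -> "rzptzst" -> "zptzst" -> "ZPTZST" -> "TSZTPZ"
  "cahei" -> "ch" -> "in" -> "n" -> "N" -> "N"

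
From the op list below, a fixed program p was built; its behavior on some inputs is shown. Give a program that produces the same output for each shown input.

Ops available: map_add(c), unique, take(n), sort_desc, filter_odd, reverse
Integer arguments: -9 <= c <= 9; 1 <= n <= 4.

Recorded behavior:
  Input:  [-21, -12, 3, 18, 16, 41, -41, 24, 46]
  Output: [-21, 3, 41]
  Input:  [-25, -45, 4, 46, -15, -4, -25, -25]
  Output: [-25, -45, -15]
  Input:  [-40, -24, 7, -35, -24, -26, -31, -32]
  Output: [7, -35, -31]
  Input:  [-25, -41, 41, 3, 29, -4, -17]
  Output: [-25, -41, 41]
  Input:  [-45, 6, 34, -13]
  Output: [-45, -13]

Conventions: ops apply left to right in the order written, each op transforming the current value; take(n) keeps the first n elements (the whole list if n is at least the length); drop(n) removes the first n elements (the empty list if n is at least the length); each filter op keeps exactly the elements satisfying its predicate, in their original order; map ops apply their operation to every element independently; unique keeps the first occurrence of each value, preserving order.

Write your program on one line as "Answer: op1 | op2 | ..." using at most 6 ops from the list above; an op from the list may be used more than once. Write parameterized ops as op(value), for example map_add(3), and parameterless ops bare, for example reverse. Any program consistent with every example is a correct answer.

unique | filter_odd | map_add(9) | take(3) | map_add(-9)

Check, running the answer program on each example:
  [-21, -12, 3, 18, 16, 41, -41, 24, 46] -> [-21, -12, 3, 18, 16, 41, -41, 24, 46] -> [-21, 3, 41, -41] -> [-12, 12, 50, -32] -> [-12, 12, 50] -> [-21, 3, 41]
  [-25, -45, 4, 46, -15, -4, -25, -25] -> [-25, -45, 4, 46, -15, -4] -> [-25, -45, -15] -> [-16, -36, -6] -> [-16, -36, -6] -> [-25, -45, -15]
  [-40, -24, 7, -35, -24, -26, -31, -32] -> [-40, -24, 7, -35, -26, -31, -32] -> [7, -35, -31] -> [16, -26, -22] -> [16, -26, -22] -> [7, -35, -31]
  [-25, -41, 41, 3, 29, -4, -17] -> [-25, -41, 41, 3, 29, -4, -17] -> [-25, -41, 41, 3, 29, -17] -> [-16, -32, 50, 12, 38, -8] -> [-16, -32, 50] -> [-25, -41, 41]
  [-45, 6, 34, -13] -> [-45, 6, 34, -13] -> [-45, -13] -> [-36, -4] -> [-36, -4] -> [-45, -13]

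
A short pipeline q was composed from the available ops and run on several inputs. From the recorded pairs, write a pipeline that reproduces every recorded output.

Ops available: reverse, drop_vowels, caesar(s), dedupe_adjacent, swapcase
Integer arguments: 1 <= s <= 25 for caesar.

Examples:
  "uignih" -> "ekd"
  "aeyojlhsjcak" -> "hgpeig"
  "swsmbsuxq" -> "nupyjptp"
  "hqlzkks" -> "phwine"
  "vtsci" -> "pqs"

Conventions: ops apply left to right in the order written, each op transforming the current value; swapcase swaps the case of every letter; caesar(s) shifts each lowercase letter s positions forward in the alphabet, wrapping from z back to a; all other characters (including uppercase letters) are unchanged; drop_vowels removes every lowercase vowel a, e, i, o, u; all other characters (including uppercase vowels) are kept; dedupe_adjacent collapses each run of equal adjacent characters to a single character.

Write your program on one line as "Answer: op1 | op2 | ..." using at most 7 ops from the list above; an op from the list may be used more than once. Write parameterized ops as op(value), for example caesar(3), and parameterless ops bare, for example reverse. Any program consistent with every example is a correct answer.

drop_vowels | caesar(6) | dedupe_adjacent | drop_vowels | caesar(17) | reverse

Check, running the answer program on each example:
  "uignih" -> "gnh" -> "mtn" -> "mtn" -> "mtn" -> "dke" -> "ekd"
  "aeyojlhsjcak" -> "yjlhsjck" -> "eprnypiq" -> "eprnypiq" -> "prnypq" -> "giepgh" -> "hgpeig"
  "swsmbsuxq" -> "swsmbsxq" -> "ycyshydw" -> "ycyshydw" -> "ycyshydw" -> "ptpjypun" -> "nupyjptp"
  "hqlzkks" -> "hqlzkks" -> "nwrfqqy" -> "nwrfqy" -> "nwrfqy" -> "eniwhp" -> "phwine"
  "vtsci" -> "vtsc" -> "bzyi" -> "bzyi" -> "bzy" -> "sqp" -> "pqs"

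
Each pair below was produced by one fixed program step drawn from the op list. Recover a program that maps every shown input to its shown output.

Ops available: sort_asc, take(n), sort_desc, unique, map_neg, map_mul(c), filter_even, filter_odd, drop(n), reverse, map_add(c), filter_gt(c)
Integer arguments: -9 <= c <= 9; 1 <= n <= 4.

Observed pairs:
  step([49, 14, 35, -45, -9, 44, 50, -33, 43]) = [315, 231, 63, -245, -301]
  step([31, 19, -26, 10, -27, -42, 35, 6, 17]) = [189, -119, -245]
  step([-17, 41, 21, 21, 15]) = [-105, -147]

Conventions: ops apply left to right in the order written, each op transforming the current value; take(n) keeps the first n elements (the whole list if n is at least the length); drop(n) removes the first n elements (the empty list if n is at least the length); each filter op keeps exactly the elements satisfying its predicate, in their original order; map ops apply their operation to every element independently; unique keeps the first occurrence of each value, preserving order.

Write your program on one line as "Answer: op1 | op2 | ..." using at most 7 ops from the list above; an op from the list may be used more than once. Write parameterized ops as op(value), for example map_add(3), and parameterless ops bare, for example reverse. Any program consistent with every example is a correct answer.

drop(2) | filter_odd | sort_desc | reverse | map_mul(-7) | unique

Check, running the answer program on each example:
  [49, 14, 35, -45, -9, 44, 50, -33, 43] -> [35, -45, -9, 44, 50, -33, 43] -> [35, -45, -9, -33, 43] -> [43, 35, -9, -33, -45] -> [-45, -33, -9, 35, 43] -> [315, 231, 63, -245, -301] -> [315, 231, 63, -245, -301]
  [31, 19, -26, 10, -27, -42, 35, 6, 17] -> [-26, 10, -27, -42, 35, 6, 17] -> [-27, 35, 17] -> [35, 17, -27] -> [-27, 17, 35] -> [189, -119, -245] -> [189, -119, -245]
  [-17, 41, 21, 21, 15] -> [21, 21, 15] -> [21, 21, 15] -> [21, 21, 15] -> [15, 21, 21] -> [-105, -147, -147] -> [-105, -147]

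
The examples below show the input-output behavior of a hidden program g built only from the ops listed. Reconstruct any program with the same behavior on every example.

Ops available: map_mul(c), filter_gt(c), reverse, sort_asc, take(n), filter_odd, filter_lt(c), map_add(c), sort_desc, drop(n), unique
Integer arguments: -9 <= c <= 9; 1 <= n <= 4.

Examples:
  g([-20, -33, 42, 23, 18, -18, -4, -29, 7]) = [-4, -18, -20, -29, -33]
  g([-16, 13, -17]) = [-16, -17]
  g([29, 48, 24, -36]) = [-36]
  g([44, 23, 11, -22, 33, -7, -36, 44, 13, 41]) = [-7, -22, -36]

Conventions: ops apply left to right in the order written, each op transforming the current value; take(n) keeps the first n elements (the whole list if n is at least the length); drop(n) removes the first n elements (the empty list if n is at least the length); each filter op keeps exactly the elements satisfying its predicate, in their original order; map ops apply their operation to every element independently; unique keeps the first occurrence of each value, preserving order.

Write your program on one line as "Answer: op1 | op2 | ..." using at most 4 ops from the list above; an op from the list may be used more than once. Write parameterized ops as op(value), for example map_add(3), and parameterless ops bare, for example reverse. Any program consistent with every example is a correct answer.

reverse | sort_desc | filter_lt(-3)

Check, running the answer program on each example:
  [-20, -33, 42, 23, 18, -18, -4, -29, 7] -> [7, -29, -4, -18, 18, 23, 42, -33, -20] -> [42, 23, 18, 7, -4, -18, -20, -29, -33] -> [-4, -18, -20, -29, -33]
  [-16, 13, -17] -> [-17, 13, -16] -> [13, -16, -17] -> [-16, -17]
  [29, 48, 24, -36] -> [-36, 24, 48, 29] -> [48, 29, 24, -36] -> [-36]
  [44, 23, 11, -22, 33, -7, -36, 44, 13, 41] -> [41, 13, 44, -36, -7, 33, -22, 11, 23, 44] -> [44, 44, 41, 33, 23, 13, 11, -7, -22, -36] -> [-7, -22, -36]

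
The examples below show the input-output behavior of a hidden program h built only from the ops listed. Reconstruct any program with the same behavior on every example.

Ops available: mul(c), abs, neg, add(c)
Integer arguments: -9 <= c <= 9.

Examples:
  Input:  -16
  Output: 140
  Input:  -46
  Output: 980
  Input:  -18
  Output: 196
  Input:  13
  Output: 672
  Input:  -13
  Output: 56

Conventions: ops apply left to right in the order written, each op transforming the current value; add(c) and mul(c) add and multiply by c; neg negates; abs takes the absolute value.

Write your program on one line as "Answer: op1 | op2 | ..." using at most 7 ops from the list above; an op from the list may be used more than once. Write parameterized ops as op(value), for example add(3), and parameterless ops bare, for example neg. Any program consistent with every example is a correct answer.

add(4) | add(7) | neg | mul(-7) | mul(4) | abs

Check, running the answer program on each example:
  -16 -> -12 -> -5 -> 5 -> -35 -> -140 -> 140
  -46 -> -42 -> -35 -> 35 -> -245 -> -980 -> 980
  -18 -> -14 -> -7 -> 7 -> -49 -> -196 -> 196
  13 -> 17 -> 24 -> -24 -> 168 -> 672 -> 672
  -13 -> -9 -> -2 -> 2 -> -14 -> -56 -> 56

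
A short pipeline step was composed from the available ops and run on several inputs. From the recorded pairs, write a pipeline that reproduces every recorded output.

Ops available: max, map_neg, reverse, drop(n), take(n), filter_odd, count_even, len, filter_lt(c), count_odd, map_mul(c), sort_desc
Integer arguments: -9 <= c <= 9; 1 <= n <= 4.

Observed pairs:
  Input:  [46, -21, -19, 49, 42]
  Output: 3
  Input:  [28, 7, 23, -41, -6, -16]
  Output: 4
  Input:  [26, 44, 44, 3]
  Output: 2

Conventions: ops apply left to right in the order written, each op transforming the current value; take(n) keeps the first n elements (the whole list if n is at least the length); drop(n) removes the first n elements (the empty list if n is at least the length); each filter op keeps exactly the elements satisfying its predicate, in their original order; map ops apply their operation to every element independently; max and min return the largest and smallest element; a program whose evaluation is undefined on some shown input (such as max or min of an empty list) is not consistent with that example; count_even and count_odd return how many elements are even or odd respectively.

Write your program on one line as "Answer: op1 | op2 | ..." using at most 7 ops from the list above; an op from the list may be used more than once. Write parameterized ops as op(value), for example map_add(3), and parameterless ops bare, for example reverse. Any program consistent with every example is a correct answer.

drop(1) | reverse | drop(1) | map_mul(6) | map_neg | count_even

Check, running the answer program on each example:
  [46, -21, -19, 49, 42] -> [-21, -19, 49, 42] -> [42, 49, -19, -21] -> [49, -19, -21] -> [294, -114, -126] -> [-294, 114, 126] -> 3
  [28, 7, 23, -41, -6, -16] -> [7, 23, -41, -6, -16] -> [-16, -6, -41, 23, 7] -> [-6, -41, 23, 7] -> [-36, -246, 138, 42] -> [36, 246, -138, -42] -> 4
  [26, 44, 44, 3] -> [44, 44, 3] -> [3, 44, 44] -> [44, 44] -> [264, 264] -> [-264, -264] -> 2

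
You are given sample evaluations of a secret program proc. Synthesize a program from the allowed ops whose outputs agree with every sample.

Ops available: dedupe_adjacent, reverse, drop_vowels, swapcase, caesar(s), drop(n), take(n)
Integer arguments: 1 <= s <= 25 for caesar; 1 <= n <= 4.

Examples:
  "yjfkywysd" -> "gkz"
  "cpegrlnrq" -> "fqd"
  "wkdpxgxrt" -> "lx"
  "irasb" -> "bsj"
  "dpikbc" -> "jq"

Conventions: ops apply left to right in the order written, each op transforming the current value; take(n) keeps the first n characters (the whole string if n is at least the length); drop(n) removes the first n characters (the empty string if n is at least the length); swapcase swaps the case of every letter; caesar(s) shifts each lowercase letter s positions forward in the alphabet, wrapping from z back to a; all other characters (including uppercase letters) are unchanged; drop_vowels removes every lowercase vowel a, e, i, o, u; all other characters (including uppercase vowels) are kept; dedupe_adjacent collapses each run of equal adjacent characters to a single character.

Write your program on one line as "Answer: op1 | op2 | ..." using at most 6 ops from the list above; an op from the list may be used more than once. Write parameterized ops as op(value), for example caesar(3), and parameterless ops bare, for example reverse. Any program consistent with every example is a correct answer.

take(3) | reverse | caesar(22) | caesar(5) | drop_vowels

Check, running the answer program on each example:
  "yjfkywysd" -> "yjf" -> "fjy" -> "bfu" -> "gkz" -> "gkz"
  "cpegrlnrq" -> "cpe" -> "epc" -> "aly" -> "fqd" -> "fqd"
  "wkdpxgxrt" -> "wkd" -> "dkw" -> "zgs" -> "elx" -> "lx"
  "irasb" -> "ira" -> "ari" -> "wne" -> "bsj" -> "bsj"
  "dpikbc" -> "dpi" -> "ipd" -> "elz" -> "jqe" -> "jq"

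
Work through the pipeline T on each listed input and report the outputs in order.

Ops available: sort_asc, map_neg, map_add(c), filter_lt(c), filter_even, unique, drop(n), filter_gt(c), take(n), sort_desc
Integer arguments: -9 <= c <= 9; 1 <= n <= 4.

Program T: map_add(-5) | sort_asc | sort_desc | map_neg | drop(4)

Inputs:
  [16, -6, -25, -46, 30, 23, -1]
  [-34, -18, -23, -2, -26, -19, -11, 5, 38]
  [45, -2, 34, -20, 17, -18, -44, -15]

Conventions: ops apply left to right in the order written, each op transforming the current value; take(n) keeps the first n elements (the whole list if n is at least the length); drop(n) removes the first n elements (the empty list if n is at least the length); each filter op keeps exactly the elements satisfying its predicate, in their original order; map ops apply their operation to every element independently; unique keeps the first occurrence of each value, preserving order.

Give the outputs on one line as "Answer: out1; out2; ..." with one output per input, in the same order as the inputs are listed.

Execution, op by op:
  [16, -6, -25, -46, 30, 23, -1] -> [11, -11, -30, -51, 25, 18, -6] -> [-51, -30, -11, -6, 11, 18, 25] -> [25, 18, 11, -6, -11, -30, -51] -> [-25, -18, -11, 6, 11, 30, 51] -> [11, 30, 51]
  [-34, -18, -23, -2, -26, -19, -11, 5, 38] -> [-39, -23, -28, -7, -31, -24, -16, 0, 33] -> [-39, -31, -28, -24, -23, -16, -7, 0, 33] -> [33, 0, -7, -16, -23, -24, -28, -31, -39] -> [-33, 0, 7, 16, 23, 24, 28, 31, 39] -> [23, 24, 28, 31, 39]
  [45, -2, 34, -20, 17, -18, -44, -15] -> [40, -7, 29, -25, 12, -23, -49, -20] -> [-49, -25, -23, -20, -7, 12, 29, 40] -> [40, 29, 12, -7, -20, -23, -25, -49] -> [-40, -29, -12, 7, 20, 23, 25, 49] -> [20, 23, 25, 49]

[11, 30, 51]; [23, 24, 28, 31, 39]; [20, 23, 25, 49]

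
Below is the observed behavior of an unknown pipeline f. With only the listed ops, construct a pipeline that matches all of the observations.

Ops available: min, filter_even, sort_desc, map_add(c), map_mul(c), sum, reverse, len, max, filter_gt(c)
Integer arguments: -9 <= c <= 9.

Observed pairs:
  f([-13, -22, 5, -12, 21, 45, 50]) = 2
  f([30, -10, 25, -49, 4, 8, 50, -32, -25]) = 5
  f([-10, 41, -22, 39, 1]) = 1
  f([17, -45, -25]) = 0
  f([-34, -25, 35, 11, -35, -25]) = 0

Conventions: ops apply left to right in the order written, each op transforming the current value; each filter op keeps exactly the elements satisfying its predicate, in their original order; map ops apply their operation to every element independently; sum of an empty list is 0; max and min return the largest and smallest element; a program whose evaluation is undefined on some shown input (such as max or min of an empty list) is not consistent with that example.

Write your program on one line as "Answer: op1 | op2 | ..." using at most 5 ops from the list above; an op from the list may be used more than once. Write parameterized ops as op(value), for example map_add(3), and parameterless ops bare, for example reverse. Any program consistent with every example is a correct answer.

sort_desc | map_add(8) | filter_gt(-9) | filter_even | len

Check, running the answer program on each example:
  [-13, -22, 5, -12, 21, 45, 50] -> [50, 45, 21, 5, -12, -13, -22] -> [58, 53, 29, 13, -4, -5, -14] -> [58, 53, 29, 13, -4, -5] -> [58, -4] -> 2
  [30, -10, 25, -49, 4, 8, 50, -32, -25] -> [50, 30, 25, 8, 4, -10, -25, -32, -49] -> [58, 38, 33, 16, 12, -2, -17, -24, -41] -> [58, 38, 33, 16, 12, -2] -> [58, 38, 16, 12, -2] -> 5
  [-10, 41, -22, 39, 1] -> [41, 39, 1, -10, -22] -> [49, 47, 9, -2, -14] -> [49, 47, 9, -2] -> [-2] -> 1
  [17, -45, -25] -> [17, -25, -45] -> [25, -17, -37] -> [25] -> [] -> 0
  [-34, -25, 35, 11, -35, -25] -> [35, 11, -25, -25, -34, -35] -> [43, 19, -17, -17, -26, -27] -> [43, 19] -> [] -> 0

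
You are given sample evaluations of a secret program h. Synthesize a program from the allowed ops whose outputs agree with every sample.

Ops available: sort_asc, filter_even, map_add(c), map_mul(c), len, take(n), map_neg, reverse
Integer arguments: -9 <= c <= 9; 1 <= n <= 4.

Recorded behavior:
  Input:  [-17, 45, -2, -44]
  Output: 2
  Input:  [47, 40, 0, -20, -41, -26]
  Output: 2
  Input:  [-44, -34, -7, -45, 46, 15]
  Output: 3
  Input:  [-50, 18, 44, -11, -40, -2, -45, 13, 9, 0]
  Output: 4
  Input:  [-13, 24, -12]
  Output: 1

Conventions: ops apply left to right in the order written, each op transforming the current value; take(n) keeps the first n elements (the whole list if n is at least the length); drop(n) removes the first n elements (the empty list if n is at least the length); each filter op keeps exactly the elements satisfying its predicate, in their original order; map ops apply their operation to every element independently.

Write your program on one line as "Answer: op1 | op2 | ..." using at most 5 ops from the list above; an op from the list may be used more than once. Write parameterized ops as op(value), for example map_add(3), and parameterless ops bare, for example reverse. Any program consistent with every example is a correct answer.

map_add(7) | filter_even | map_neg | len

Check, running the answer program on each example:
  [-17, 45, -2, -44] -> [-10, 52, 5, -37] -> [-10, 52] -> [10, -52] -> 2
  [47, 40, 0, -20, -41, -26] -> [54, 47, 7, -13, -34, -19] -> [54, -34] -> [-54, 34] -> 2
  [-44, -34, -7, -45, 46, 15] -> [-37, -27, 0, -38, 53, 22] -> [0, -38, 22] -> [0, 38, -22] -> 3
  [-50, 18, 44, -11, -40, -2, -45, 13, 9, 0] -> [-43, 25, 51, -4, -33, 5, -38, 20, 16, 7] -> [-4, -38, 20, 16] -> [4, 38, -20, -16] -> 4
  [-13, 24, -12] -> [-6, 31, -5] -> [-6] -> [6] -> 1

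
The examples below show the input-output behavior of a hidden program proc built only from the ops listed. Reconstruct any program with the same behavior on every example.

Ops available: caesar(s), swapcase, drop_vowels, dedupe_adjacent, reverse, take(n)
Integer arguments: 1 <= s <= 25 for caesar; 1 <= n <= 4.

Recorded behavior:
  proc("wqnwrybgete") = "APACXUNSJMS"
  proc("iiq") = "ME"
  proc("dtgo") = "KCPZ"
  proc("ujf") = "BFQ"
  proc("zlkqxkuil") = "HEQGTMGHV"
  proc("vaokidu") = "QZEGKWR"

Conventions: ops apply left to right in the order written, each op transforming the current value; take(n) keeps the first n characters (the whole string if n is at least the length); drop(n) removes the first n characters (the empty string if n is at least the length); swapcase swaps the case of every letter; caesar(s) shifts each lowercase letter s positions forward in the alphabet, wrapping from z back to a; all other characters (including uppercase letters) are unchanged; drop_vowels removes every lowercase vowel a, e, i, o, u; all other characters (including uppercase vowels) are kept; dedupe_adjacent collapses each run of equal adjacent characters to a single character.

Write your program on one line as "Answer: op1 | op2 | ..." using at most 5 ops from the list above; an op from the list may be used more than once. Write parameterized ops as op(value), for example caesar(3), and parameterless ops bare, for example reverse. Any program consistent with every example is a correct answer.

caesar(22) | swapcase | dedupe_adjacent | reverse

Check, running the answer program on each example:
  "wqnwrybgete" -> "smjsnuxcapa" -> "SMJSNUXCAPA" -> "SMJSNUXCAPA" -> "APACXUNSJMS"
  "iiq" -> "eem" -> "EEM" -> "EM" -> "ME"
  "dtgo" -> "zpck" -> "ZPCK" -> "ZPCK" -> "KCPZ"
  "ujf" -> "qfb" -> "QFB" -> "QFB" -> "BFQ"
  "zlkqxkuil" -> "vhgmtgqeh" -> "VHGMTGQEH" -> "VHGMTGQEH" -> "HEQGTMGHV"
  "vaokidu" -> "rwkgezq" -> "RWKGEZQ" -> "RWKGEZQ" -> "QZEGKWR"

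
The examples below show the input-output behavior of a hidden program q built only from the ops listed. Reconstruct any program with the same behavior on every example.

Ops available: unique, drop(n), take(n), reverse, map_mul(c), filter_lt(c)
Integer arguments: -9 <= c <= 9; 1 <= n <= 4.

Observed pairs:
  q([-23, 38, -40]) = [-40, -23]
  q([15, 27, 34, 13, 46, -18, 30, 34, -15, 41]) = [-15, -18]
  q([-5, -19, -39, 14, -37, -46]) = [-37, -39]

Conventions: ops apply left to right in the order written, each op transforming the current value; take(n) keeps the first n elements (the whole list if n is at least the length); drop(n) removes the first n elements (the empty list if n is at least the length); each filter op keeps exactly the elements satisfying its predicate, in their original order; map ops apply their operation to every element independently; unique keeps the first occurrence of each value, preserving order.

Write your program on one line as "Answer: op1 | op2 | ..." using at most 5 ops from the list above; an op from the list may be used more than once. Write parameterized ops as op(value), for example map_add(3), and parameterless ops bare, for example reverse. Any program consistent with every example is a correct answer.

filter_lt(1) | filter_lt(-9) | take(3) | reverse | take(2)

Check, running the answer program on each example:
  [-23, 38, -40] -> [-23, -40] -> [-23, -40] -> [-23, -40] -> [-40, -23] -> [-40, -23]
  [15, 27, 34, 13, 46, -18, 30, 34, -15, 41] -> [-18, -15] -> [-18, -15] -> [-18, -15] -> [-15, -18] -> [-15, -18]
  [-5, -19, -39, 14, -37, -46] -> [-5, -19, -39, -37, -46] -> [-19, -39, -37, -46] -> [-19, -39, -37] -> [-37, -39, -19] -> [-37, -39]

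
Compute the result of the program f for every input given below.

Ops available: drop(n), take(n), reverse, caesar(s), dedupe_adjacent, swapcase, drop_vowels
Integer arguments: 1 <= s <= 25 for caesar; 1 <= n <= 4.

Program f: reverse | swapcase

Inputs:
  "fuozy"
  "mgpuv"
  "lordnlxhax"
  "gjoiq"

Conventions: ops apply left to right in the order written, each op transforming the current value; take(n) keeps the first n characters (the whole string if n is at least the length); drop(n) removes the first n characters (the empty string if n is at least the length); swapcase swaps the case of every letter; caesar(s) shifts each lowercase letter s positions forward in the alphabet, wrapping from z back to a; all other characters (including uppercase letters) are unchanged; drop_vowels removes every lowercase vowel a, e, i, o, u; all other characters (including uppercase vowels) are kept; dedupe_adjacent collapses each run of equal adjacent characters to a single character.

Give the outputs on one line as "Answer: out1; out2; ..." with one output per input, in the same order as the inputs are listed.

"YZOUF"; "VUPGM"; "XAHXLNDROL"; "QIOJG"

Execution, op by op:
  "fuozy" -> "yzouf" -> "YZOUF"
  "mgpuv" -> "vupgm" -> "VUPGM"
  "lordnlxhax" -> "xahxlndrol" -> "XAHXLNDROL"
  "gjoiq" -> "qiojg" -> "QIOJG"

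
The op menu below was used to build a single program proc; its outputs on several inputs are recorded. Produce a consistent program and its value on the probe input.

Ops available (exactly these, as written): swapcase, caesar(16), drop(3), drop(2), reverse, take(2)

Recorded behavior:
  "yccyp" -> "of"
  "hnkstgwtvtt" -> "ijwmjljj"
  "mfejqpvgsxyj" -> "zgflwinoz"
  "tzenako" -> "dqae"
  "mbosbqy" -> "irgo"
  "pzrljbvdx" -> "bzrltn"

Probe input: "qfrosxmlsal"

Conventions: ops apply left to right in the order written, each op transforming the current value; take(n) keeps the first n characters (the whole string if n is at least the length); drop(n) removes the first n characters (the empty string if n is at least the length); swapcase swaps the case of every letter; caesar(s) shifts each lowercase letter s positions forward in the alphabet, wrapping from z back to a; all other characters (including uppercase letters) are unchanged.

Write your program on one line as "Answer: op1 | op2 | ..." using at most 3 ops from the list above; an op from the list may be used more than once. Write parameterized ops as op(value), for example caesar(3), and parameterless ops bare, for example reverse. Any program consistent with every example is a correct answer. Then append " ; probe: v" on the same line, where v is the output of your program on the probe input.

drop(3) | caesar(16) ; probe: "eincbiqb"

Check, running the answer program on each example:
  "yccyp" -> "yp" -> "of"
  "hnkstgwtvtt" -> "stgwtvtt" -> "ijwmjljj"
  "mfejqpvgsxyj" -> "jqpvgsxyj" -> "zgflwinoz"
  "tzenako" -> "nako" -> "dqae"
  "mbosbqy" -> "sbqy" -> "irgo"
  "pzrljbvdx" -> "ljbvdx" -> "bzrltn"
  probe: "qfrosxmlsal" -> "osxmlsal" -> "eincbiqb"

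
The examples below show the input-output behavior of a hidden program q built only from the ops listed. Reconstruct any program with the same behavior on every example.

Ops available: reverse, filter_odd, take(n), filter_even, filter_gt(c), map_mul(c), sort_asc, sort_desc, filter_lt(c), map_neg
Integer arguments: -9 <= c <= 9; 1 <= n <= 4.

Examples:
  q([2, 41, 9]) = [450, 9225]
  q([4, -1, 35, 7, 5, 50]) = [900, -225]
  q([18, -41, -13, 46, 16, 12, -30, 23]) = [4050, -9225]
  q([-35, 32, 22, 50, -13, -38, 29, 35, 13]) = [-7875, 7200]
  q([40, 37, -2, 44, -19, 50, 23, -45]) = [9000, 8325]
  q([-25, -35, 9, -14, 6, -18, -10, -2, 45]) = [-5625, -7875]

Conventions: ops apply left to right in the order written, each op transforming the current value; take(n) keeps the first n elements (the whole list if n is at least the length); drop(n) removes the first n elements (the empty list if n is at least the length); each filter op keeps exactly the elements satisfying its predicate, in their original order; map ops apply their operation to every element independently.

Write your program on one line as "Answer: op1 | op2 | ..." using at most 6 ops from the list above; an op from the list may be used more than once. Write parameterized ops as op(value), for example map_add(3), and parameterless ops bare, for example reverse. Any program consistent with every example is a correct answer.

map_neg | map_mul(9) | map_mul(5) | take(2) | map_mul(-5)

Check, running the answer program on each example:
  [2, 41, 9] -> [-2, -41, -9] -> [-18, -369, -81] -> [-90, -1845, -405] -> [-90, -1845] -> [450, 9225]
  [4, -1, 35, 7, 5, 50] -> [-4, 1, -35, -7, -5, -50] -> [-36, 9, -315, -63, -45, -450] -> [-180, 45, -1575, -315, -225, -2250] -> [-180, 45] -> [900, -225]
  [18, -41, -13, 46, 16, 12, -30, 23] -> [-18, 41, 13, -46, -16, -12, 30, -23] -> [-162, 369, 117, -414, -144, -108, 270, -207] -> [-810, 1845, 585, -2070, -720, -540, 1350, -1035] -> [-810, 1845] -> [4050, -9225]
  [-35, 32, 22, 50, -13, -38, 29, 35, 13] -> [35, -32, -22, -50, 13, 38, -29, -35, -13] -> [315, -288, -198, -450, 117, 342, -261, -315, -117] -> [1575, -1440, -990, -2250, 585, 1710, -1305, -1575, -585] -> [1575, -1440] -> [-7875, 7200]
  [40, 37, -2, 44, -19, 50, 23, -45] -> [-40, -37, 2, -44, 19, -50, -23, 45] -> [-360, -333, 18, -396, 171, -450, -207, 405] -> [-1800, -1665, 90, -1980, 855, -2250, -1035, 2025] -> [-1800, -1665] -> [9000, 8325]
  [-25, -35, 9, -14, 6, -18, -10, -2, 45] -> [25, 35, -9, 14, -6, 18, 10, 2, -45] -> [225, 315, -81, 126, -54, 162, 90, 18, -405] -> [1125, 1575, -405, 630, -270, 810, 450, 90, -2025] -> [1125, 1575] -> [-5625, -7875]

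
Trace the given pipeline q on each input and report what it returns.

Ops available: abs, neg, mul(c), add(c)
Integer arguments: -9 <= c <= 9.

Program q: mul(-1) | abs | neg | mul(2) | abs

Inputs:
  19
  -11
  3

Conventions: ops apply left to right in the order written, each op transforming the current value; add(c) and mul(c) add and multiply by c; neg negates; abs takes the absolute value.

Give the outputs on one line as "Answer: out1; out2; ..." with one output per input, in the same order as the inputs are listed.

Execution, op by op:
  19 -> -19 -> 19 -> -19 -> -38 -> 38
  -11 -> 11 -> 11 -> -11 -> -22 -> 22
  3 -> -3 -> 3 -> -3 -> -6 -> 6

38; 22; 6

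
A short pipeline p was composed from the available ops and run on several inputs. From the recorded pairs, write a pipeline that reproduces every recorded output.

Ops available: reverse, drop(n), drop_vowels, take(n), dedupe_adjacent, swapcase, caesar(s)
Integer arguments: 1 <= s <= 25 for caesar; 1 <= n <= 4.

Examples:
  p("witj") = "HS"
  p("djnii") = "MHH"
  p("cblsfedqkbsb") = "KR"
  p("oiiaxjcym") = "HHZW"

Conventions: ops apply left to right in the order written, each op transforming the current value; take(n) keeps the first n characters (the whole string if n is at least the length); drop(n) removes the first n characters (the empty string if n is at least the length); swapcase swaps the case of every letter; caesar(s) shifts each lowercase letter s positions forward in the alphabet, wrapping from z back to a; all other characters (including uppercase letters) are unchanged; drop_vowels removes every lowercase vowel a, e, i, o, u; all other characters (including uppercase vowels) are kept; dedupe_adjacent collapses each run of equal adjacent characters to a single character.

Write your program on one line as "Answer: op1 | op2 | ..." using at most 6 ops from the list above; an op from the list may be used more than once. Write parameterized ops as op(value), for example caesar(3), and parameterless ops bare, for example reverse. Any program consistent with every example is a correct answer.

caesar(20) | caesar(5) | drop(1) | take(4) | drop_vowels | swapcase

Check, running the answer program on each example:
  "witj" -> "qcnd" -> "vhsi" -> "hsi" -> "hsi" -> "hs" -> "HS"
  "djnii" -> "xdhcc" -> "cimhh" -> "imhh" -> "imhh" -> "mhh" -> "MHH"
  "cblsfedqkbsb" -> "wvfmzyxkevmv" -> "bakredcpjara" -> "akredcpjara" -> "akre" -> "kr" -> "KR"
  "oiiaxjcym" -> "iccurdwsg" -> "nhhzwibxl" -> "hhzwibxl" -> "hhzw" -> "hhzw" -> "HHZW"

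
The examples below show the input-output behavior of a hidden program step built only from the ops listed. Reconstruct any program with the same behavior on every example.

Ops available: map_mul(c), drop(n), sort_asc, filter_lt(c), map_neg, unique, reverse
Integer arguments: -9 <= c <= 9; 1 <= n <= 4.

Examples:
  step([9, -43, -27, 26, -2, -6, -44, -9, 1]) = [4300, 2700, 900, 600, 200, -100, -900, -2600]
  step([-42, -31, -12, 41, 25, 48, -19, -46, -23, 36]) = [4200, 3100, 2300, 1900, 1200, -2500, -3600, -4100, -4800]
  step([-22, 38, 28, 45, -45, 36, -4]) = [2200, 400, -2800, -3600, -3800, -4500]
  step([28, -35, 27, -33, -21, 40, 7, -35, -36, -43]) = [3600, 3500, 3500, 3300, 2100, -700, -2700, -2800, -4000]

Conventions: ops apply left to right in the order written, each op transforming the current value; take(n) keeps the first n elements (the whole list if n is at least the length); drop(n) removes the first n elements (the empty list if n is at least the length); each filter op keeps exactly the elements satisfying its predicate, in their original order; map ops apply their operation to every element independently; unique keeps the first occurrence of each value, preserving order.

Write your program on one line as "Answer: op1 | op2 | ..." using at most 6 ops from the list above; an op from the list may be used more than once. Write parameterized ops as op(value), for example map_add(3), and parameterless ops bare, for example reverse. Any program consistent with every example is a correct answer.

map_mul(5) | sort_asc | drop(1) | map_mul(-4) | map_mul(5)

Check, running the answer program on each example:
  [9, -43, -27, 26, -2, -6, -44, -9, 1] -> [45, -215, -135, 130, -10, -30, -220, -45, 5] -> [-220, -215, -135, -45, -30, -10, 5, 45, 130] -> [-215, -135, -45, -30, -10, 5, 45, 130] -> [860, 540, 180, 120, 40, -20, -180, -520] -> [4300, 2700, 900, 600, 200, -100, -900, -2600]
  [-42, -31, -12, 41, 25, 48, -19, -46, -23, 36] -> [-210, -155, -60, 205, 125, 240, -95, -230, -115, 180] -> [-230, -210, -155, -115, -95, -60, 125, 180, 205, 240] -> [-210, -155, -115, -95, -60, 125, 180, 205, 240] -> [840, 620, 460, 380, 240, -500, -720, -820, -960] -> [4200, 3100, 2300, 1900, 1200, -2500, -3600, -4100, -4800]
  [-22, 38, 28, 45, -45, 36, -4] -> [-110, 190, 140, 225, -225, 180, -20] -> [-225, -110, -20, 140, 180, 190, 225] -> [-110, -20, 140, 180, 190, 225] -> [440, 80, -560, -720, -760, -900] -> [2200, 400, -2800, -3600, -3800, -4500]
  [28, -35, 27, -33, -21, 40, 7, -35, -36, -43] -> [140, -175, 135, -165, -105, 200, 35, -175, -180, -215] -> [-215, -180, -175, -175, -165, -105, 35, 135, 140, 200] -> [-180, -175, -175, -165, -105, 35, 135, 140, 200] -> [720, 700, 700, 660, 420, -140, -540, -560, -800] -> [3600, 3500, 3500, 3300, 2100, -700, -2700, -2800, -4000]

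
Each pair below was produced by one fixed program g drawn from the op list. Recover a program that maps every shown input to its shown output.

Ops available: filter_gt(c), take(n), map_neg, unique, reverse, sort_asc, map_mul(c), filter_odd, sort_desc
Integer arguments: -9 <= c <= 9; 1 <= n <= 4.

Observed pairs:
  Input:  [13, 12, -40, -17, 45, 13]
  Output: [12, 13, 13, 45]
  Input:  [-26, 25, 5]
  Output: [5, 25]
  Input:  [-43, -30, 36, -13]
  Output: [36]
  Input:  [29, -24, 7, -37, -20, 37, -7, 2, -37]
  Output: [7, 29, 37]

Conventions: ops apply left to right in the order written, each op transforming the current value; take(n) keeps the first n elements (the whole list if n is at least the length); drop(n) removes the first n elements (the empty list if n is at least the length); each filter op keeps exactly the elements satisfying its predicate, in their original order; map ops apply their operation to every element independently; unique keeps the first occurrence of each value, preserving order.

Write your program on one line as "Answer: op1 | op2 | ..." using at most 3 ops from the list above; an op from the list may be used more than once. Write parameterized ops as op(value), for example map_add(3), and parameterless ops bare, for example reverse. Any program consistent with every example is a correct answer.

filter_gt(3) | sort_asc

Check, running the answer program on each example:
  [13, 12, -40, -17, 45, 13] -> [13, 12, 45, 13] -> [12, 13, 13, 45]
  [-26, 25, 5] -> [25, 5] -> [5, 25]
  [-43, -30, 36, -13] -> [36] -> [36]
  [29, -24, 7, -37, -20, 37, -7, 2, -37] -> [29, 7, 37] -> [7, 29, 37]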